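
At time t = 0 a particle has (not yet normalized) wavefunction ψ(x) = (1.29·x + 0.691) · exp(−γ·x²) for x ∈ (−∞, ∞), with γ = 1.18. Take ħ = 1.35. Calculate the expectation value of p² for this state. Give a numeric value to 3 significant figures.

3.98

p² ψ = −ħ² d²ψ/dx²; ⟨p²⟩ = −ħ² ∫ ψ*·ψ'' dx / ∫|ψ|² dx.
Expand each integrand as polynomial × e^(−2γx²) and use ∫x^(2j)·e^(−2γx²) dx = (2j−1)!!/(4γ)^j · √(π/(2γ)), odd powers → 0; here √(π/(2γ)) = 1.1538. Differentiate with the product rule, d/dx e^(−γx²) = −2γx·e^(−γx²).
State is unnormalized: ∫|ψ|² dx = 0.95768, and ∫ψ*·(−ħ² ψ'') dx = 3.8091, so ⟨p²⟩ = 3.8091 / 0.95768.
⟨p²⟩ = 3.9775.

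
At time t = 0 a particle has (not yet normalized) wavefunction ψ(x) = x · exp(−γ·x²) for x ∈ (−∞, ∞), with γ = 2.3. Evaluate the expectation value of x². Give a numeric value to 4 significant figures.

⟨x²⟩ = ∫ x²·|ψ|² dx / ∫|ψ|² dx (integrals over the domain).
Expand each integrand as polynomial × e^(−2γx²) and use ∫x^(2j)·e^(−2γx²) dx = (2j−1)!!/(4γ)^j · √(π/(2γ)), odd powers → 0; here √(π/(2γ)) = 0.82641.
State is unnormalized: ∫|ψ|² dx = 0.089827, and ∫ψ*·x²·ψ dx = 0.029292, so ⟨x²⟩ = 0.029292 / 0.089827.
⟨x²⟩ = 0.32609.

0.3261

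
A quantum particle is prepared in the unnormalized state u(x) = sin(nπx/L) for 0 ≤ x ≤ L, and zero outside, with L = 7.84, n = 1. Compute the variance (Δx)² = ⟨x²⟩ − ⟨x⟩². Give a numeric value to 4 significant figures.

Compute ⟨x⟩ and ⟨x²⟩ separately, then (Δx)² = ⟨x²⟩ − ⟨x⟩².
With sin²θ = (1 − cos2θ)/2 on 0 ≤ x ≤ L: ∫sin²(nπx/L) dx = L/2, ∫x·sin²(nπx/L) dx = L²/4, ∫x²·sin²(nπx/L) dx = L³·(1/6 − 1/(4n²π²)); higher powers xᵏ the same way, integrating xᵏ·cos(2nπx/L) by parts.
Normalization: ∫|u|² dx = 3.9200.
⟨x⟩ = 3.9200 and ⟨x²⟩ = 17.375.
(Δx)² = 17.375 − (3.9200)² = 2.0082.

2.008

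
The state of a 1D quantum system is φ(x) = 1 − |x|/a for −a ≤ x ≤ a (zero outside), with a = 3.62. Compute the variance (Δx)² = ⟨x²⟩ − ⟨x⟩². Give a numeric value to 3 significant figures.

1.31

Compute ⟨x⟩ and ⟨x²⟩ separately, then (Δx)² = ⟨x²⟩ − ⟨x⟩².
φ is even, so ∫ over [−a, a] = 2∫₀ᵃ with φ = 1 − x/a there: ∫₀ᵃ (1 − x/a)² dx = a/3, ∫₀ᵃ x²(1 − x/a)² dx = a³/30, ∫₀ᵃ x⁴(1 − x/a)² dx = a⁵/105.
Normalization: ∫|φ|² dx = 2.4133.
⟨x⟩ = 0.0000 and ⟨x²⟩ = 1.3104.
(Δx)² = 1.3104 − (0.0000)² = 1.3104.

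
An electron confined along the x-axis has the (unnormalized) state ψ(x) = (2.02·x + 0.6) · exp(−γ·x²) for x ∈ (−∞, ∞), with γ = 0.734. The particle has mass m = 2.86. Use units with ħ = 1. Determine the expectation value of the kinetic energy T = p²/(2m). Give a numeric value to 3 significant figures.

0.332

T = −(ħ²/2m) d²/dx², so ⟨T⟩ = −(ħ²/2m) ∫ ψ*·ψ'' dx / ∫|ψ|² dx; with m = 2.86.
Expand each integrand as polynomial × e^(−2γx²) and use ∫x^(2j)·e^(−2γx²) dx = (2j−1)!!/(4γ)^j · √(π/(2γ)), odd powers → 0; here √(π/(2γ)) = 1.4629. Differentiate with the product rule, d/dx e^(−γx²) = −2γx·e^(−γx²).
State is unnormalized: ∫|ψ|² dx = 2.5597, and ∫ψ*·(−ħ²/2m · ψ'') dx = 0.85025, so ⟨T⟩ = 0.85025 / 2.5597.
⟨T⟩ = 0.33216.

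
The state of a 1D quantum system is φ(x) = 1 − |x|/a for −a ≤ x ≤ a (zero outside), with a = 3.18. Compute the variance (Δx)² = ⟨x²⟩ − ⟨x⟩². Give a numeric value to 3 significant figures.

Compute ⟨x⟩ and ⟨x²⟩ separately, then (Δx)² = ⟨x²⟩ − ⟨x⟩².
φ is even, so ∫ over [−a, a] = 2∫₀ᵃ with φ = 1 − x/a there: ∫₀ᵃ (1 − x/a)² dx = a/3, ∫₀ᵃ x²(1 − x/a)² dx = a³/30, ∫₀ᵃ x⁴(1 − x/a)² dx = a⁵/105.
Normalization: ∫|φ|² dx = 2.1200.
⟨x⟩ = 0.0000 and ⟨x²⟩ = 1.0112.
(Δx)² = 1.0112 − (0.0000)² = 1.0112.

1.01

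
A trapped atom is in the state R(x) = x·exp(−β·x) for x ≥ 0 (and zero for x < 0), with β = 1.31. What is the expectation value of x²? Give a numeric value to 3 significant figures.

1.75

⟨x²⟩ = ∫ x²·|R|² dx / ∫|R|² dx (integrals over the domain).
Every integrand reduces to terms xʲ·e^(−2βx) on [0, ∞); use ∫₀^∞ xʲ·e^(−2βx) dx = j!/(2β)^(j+1).
State is unnormalized: ∫|R|² dx = 0.11121, and ∫R*·x²·R dx = 0.19440, so ⟨x²⟩ = 0.19440 / 0.11121.
⟨x²⟩ = 1.7481.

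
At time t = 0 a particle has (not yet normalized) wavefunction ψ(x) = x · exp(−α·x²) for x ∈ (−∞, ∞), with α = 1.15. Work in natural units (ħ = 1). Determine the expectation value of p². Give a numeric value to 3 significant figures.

p² ψ = −ħ² d²ψ/dx²; ⟨p²⟩ = −ħ² ∫ ψ*·ψ'' dx / ∫|ψ|² dx.
Expand each integrand as polynomial × e^(−2αx²) and use ∫x^(2j)·e^(−2αx²) dx = (2j−1)!!/(4α)^j · √(π/(2α)), odd powers → 0; here √(π/(2α)) = 1.1687. Differentiate with the product rule, d/dx e^(−αx²) = −2αx·e^(−αx²).
State is unnormalized: ∫|ψ|² dx = 0.25407, and ∫ψ*·(−ħ² ψ'') dx = 0.87654, so ⟨p²⟩ = 0.87654 / 0.25407.
⟨p²⟩ = 3.4500.

3.45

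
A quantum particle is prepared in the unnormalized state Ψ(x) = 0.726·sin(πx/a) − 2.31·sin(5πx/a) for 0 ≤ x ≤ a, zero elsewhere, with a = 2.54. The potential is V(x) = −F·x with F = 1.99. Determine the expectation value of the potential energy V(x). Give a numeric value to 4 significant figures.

⟨V⟩ = ∫ V(x)·|Ψ|² dx / ∫|Ψ|² dx.
On 0 ≤ x ≤ a (j ≠ l): ∫sin²(jπx/a) dx = a/2, ∫sin(jπx/a)·sin(lπx/a) dx = 0; diagonal moments ∫x·sin²(jπx/a) dx = a²/4, ∫x²·sin²(jπx/a) dx = a³·(1/6 − 1/(4j²π²)); cross terms ∫x·sin(jπx/a)·sin(lπx/a) dx = 0 for j + l even and −4jla²/(π²(j² − l²)²) for j + l odd, ∫x²·sin(jπx/a)·sin(lπx/a) dx = (−1)^(j+l)·4jla³/(π²(j² − l²)²); higher powers the same way via product-to-sum and parts.
State is unnormalized: ∫|Ψ|² dx = 7.4462, and ∫Ψ*·V(x)·Ψ dx = -18.819, so ⟨V⟩ = -18.819 / 7.4462.
⟨V⟩ = -2.5273.

-2.527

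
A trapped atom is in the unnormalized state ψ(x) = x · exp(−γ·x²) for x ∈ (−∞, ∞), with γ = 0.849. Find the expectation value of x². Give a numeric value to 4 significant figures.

⟨x²⟩ = ∫ x²·|ψ|² dx / ∫|ψ|² dx (integrals over the domain).
Expand each integrand as polynomial × e^(−2γx²) and use ∫x^(2j)·e^(−2γx²) dx = (2j−1)!!/(4γ)^j · √(π/(2γ)), odd powers → 0; here √(π/(2γ)) = 1.3602.
State is unnormalized: ∫|ψ|² dx = 0.40053, and ∫ψ*·x²·ψ dx = 0.35383, so ⟨x²⟩ = 0.35383 / 0.40053.
⟨x²⟩ = 0.88339.

0.8834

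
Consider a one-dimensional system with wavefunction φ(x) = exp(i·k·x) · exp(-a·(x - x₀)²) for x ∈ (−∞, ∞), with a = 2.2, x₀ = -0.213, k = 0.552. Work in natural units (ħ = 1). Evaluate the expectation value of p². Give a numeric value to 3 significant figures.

p² φ = −ħ² d²φ/dx²; ⟨p²⟩ = −ħ² ∫ φ*·φ'' dx / ∫|φ|² dx.
Gaussian moments (u = x − x₀): ∫u^(2j)·e^(−2au²) du = (2j−1)!!/(4a)^j · √(π/(2a)), odd powers integrate to 0; here √(π/(2a)) = 0.84498. Derivatives: φ′ = (ik − 2au)·φ, φ″ = ((ik − 2au)² − 2a)·φ; the odd-in-u pieces drop out.
State is unnormalized: ∫|φ|² dx = 0.84498, and ∫φ*·(−ħ² φ'') dx = 2.1164, so ⟨p²⟩ = 2.1164 / 0.84498.
⟨p²⟩ = 2.5047.

2.50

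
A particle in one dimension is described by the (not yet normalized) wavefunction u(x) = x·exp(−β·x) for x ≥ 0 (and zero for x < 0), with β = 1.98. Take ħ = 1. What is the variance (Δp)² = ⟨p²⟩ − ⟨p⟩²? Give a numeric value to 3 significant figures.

3.92

Compute ⟨p⟩ and ⟨p²⟩ separately; (Δp)² = ⟨p²⟩ − ⟨p⟩².
Differentiate x·exp(−β·x) with the product rule; every integrand then reduces to terms xʲ·e^(−2βx) on [0, ∞), with ∫₀^∞ xʲ·e^(−2βx) dx = j!/(2β)^(j+1).
Normalization: ∫|u|² dx = 0.032207.
⟨p⟩ = 0.0000 and ⟨p²⟩ = 3.9204.
(Δp)² = 3.9204 − (0.0000)² = 3.9204.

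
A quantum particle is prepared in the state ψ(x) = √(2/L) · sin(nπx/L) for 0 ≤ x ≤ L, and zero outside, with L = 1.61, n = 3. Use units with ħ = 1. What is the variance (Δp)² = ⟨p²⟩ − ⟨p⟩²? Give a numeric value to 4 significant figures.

34.27

Compute ⟨p⟩ and ⟨p²⟩ separately; (Δp)² = ⟨p²⟩ − ⟨p⟩².
d/dx sin(nπx/L) = (nπ/L)·cos(nπx/L) and d²/dx² sin(nπx/L) = −(nπ/L)²·sin(nπx/L); on 0 ≤ x ≤ L, ∫sin²(nπx/L) dx = L/2 and ∫sin(nπx/L)·cos(nπx/L) dx = 0.
⟨p⟩ = 0.0000 and ⟨p²⟩ = 34.268.
(Δp)² = 34.268 − (0.0000)² = 34.268.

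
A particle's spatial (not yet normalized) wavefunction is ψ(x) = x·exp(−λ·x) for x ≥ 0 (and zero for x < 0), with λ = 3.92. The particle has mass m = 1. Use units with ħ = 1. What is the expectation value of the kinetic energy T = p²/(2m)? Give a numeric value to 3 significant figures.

T = −(ħ²/2m) d²/dx², so ⟨T⟩ = −(ħ²/2m) ∫ ψ*·ψ'' dx / ∫|ψ|² dx; with m = 1.
Differentiate x·exp(−λ·x) with the product rule; every integrand then reduces to terms xʲ·e^(−2λx) on [0, ∞), with ∫₀^∞ xʲ·e^(−2λx) dx = j!/(2λ)^(j+1).
State is unnormalized: ∫|ψ|² dx = 0.0041503, and ∫ψ*·(−ħ²/2m · ψ'') dx = 0.031888, so ⟨T⟩ = 0.031888 / 0.0041503.
⟨T⟩ = 7.6832.

7.68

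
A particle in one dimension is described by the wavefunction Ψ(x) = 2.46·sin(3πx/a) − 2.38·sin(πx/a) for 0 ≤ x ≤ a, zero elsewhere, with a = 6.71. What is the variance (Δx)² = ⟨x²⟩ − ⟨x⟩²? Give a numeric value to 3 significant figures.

0.809

Compute ⟨x⟩ and ⟨x²⟩ separately, then (Δx)² = ⟨x²⟩ − ⟨x⟩².
On 0 ≤ x ≤ a (j ≠ l): ∫sin²(jπx/a) dx = a/2, ∫sin(jπx/a)·sin(lπx/a) dx = 0; diagonal moments ∫x·sin²(jπx/a) dx = a²/4, ∫x²·sin²(jπx/a) dx = a³·(1/6 − 1/(4j²π²)); cross terms ∫x·sin(jπx/a)·sin(lπx/a) dx = 0 for j + l even and −4jla²/(π²(j² − l²)²) for j + l odd, ∫x²·sin(jπx/a)·sin(lπx/a) dx = (−1)^(j+l)·4jla³/(π²(j² − l²)²); higher powers the same way via product-to-sum and parts.
Normalization: ∫|Ψ|² dx = 39.307.
⟨x⟩ = 3.3550 and ⟨x²⟩ = 12.065.
(Δx)² = 12.065 − (3.3550)² = 0.80854.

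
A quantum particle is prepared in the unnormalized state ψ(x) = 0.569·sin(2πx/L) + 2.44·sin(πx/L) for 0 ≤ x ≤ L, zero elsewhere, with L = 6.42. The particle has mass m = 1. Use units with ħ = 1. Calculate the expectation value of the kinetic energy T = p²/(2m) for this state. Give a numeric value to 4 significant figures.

T = −(ħ²/2m) d²/dx², so ⟨T⟩ = −(ħ²/2m) ∫ ψ*·ψ'' dx / ∫|ψ|² dx; with m = 1.
d²/dx² sin(jπx/L) = −(jπ/L)²·sin(jπx/L); on 0 ≤ x ≤ L, ∫sin²(jπx/L) dx = L/2 and ∫sin(jπx/L)·sin(lπx/L) dx = 0 for j ≠ l, so only diagonal terms survive in ∫|ψ|² and ∫ψ·ψ″; ∫ψ·ψ′ dx = [ψ²/2] between the walls = 0.
State is unnormalized: ∫|ψ|² dx = 20.150, and ∫ψ*·(−ħ²/2m · ψ'') dx = 2.7859, so ⟨T⟩ = 2.7859 / 20.150.
⟨T⟩ = 0.13825.

0.1383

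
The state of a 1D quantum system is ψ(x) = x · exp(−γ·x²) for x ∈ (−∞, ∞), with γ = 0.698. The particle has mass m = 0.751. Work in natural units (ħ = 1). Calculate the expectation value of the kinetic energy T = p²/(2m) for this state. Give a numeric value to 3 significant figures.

T = −(ħ²/2m) d²/dx², so ⟨T⟩ = −(ħ²/2m) ∫ ψ*·ψ'' dx / ∫|ψ|² dx; with m = 0.751.
Expand each integrand as polynomial × e^(−2γx²) and use ∫x^(2j)·e^(−2γx²) dx = (2j−1)!!/(4γ)^j · √(π/(2γ)), odd powers → 0; here √(π/(2γ)) = 1.5001. Differentiate with the product rule, d/dx e^(−γx²) = −2γx·e^(−γx²).
State is unnormalized: ∫|ψ|² dx = 0.53730, and ∫ψ*·(−ħ²/2m · ψ'') dx = 0.74907, so ⟨T⟩ = 0.74907 / 0.53730.
⟨T⟩ = 1.3941.

1.39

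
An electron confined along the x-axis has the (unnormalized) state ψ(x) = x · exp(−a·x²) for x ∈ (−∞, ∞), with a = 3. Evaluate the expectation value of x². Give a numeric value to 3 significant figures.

0.250

⟨x²⟩ = ∫ x²·|ψ|² dx / ∫|ψ|² dx (integrals over the domain).
Expand each integrand as polynomial × e^(−2ax²) and use ∫x^(2j)·e^(−2ax²) dx = (2j−1)!!/(4a)^j · √(π/(2a)), odd powers → 0; here √(π/(2a)) = 0.72360.
State is unnormalized: ∫|ψ|² dx = 0.060300, and ∫ψ*·x²·ψ dx = 0.015075, so ⟨x²⟩ = 0.015075 / 0.060300.
⟨x²⟩ = 0.25000.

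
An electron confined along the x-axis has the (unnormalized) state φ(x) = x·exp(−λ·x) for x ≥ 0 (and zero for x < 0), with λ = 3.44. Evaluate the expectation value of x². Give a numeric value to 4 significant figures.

⟨x²⟩ = ∫ x²·|φ|² dx / ∫|φ|² dx (integrals over the domain).
Every integrand reduces to terms xʲ·e^(−2λx) on [0, ∞); use ∫₀^∞ xʲ·e^(−2λx) dx = j!/(2λ)^(j+1).
State is unnormalized: ∫|φ|² dx = 0.0061414, and ∫φ*·x²·φ dx = 0.0015569, so ⟨x²⟩ = 0.0015569 / 0.0061414.
⟨x²⟩ = 0.25352.

0.2535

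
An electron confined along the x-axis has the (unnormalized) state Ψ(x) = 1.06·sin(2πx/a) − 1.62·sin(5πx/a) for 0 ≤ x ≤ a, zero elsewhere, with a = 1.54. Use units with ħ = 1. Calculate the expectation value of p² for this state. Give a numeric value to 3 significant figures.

p² Ψ = −ħ² d²Ψ/dx²; ⟨p²⟩ = −ħ² ∫ Ψ*·Ψ'' dx / ∫|Ψ|² dx.
d²/dx² sin(jπx/a) = −(jπ/a)²·sin(jπx/a); on 0 ≤ x ≤ a, ∫sin²(jπx/a) dx = a/2 and ∫sin(jπx/a)·sin(lπx/a) dx = 0 for j ≠ l, so only diagonal terms survive in ∫|Ψ|² and ∫Ψ·Ψ″; ∫Ψ·Ψ′ dx = [Ψ²/2] between the walls = 0.
State is unnormalized: ∫|Ψ|² dx = 2.8860, and ∫Ψ*·(−ħ² Ψ'') dx = 224.64, so ⟨p²⟩ = 224.64 / 2.8860.
⟨p²⟩ = 77.840.

77.8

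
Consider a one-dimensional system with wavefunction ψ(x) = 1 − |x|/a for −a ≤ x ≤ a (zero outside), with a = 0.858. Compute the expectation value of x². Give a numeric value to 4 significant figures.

0.07362

⟨x²⟩ = ∫ x²·|ψ|² dx / ∫|ψ|² dx (integrals over the domain).
ψ is even, so ∫ over [−a, a] = 2∫₀ᵃ with ψ = 1 − x/a there: ∫₀ᵃ (1 − x/a)² dx = a/3, ∫₀ᵃ x²(1 − x/a)² dx = a³/30, ∫₀ᵃ x⁴(1 − x/a)² dx = a⁵/105.
State is unnormalized: ∫|ψ|² dx = 0.57200, and ∫ψ*·x²·ψ dx = 0.042109, so ⟨x²⟩ = 0.042109 / 0.57200.
⟨x²⟩ = 0.073616.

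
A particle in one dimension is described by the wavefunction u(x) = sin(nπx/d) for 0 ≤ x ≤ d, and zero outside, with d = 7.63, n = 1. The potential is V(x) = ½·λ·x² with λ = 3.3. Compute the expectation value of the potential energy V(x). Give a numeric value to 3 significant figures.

27.2

⟨V⟩ = ∫ V(x)·|u|² dx / ∫|u|² dx.
With sin²θ = (1 − cos2θ)/2 on 0 ≤ x ≤ d: ∫sin²(nπx/d) dx = d/2, ∫x·sin²(nπx/d) dx = d²/4, ∫x²·sin²(nπx/d) dx = d³·(1/6 − 1/(4n²π²)); higher powers xᵏ the same way, integrating xᵏ·cos(2nπx/d) by parts.
State is unnormalized: ∫|u|² dx = 3.8150, and ∫u*·V(x)·u dx = 103.59, so ⟨V⟩ = 103.59 / 3.8150.
⟨V⟩ = 27.153.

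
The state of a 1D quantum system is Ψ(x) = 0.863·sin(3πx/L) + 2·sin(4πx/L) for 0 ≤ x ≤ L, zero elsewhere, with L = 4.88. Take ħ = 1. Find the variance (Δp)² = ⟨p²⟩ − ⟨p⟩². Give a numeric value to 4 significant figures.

Compute ⟨p⟩ and ⟨p²⟩ separately; (Δp)² = ⟨p²⟩ − ⟨p⟩².
d²/dx² sin(jπx/L) = −(jπ/L)²·sin(jπx/L); on 0 ≤ x ≤ L, ∫sin²(jπx/L) dx = L/2 and ∫sin(jπx/L)·sin(lπx/L) dx = 0 for j ≠ l, so only diagonal terms survive in ∫|Ψ|² and ∫Ψ·Ψ″; ∫Ψ·Ψ′ dx = [Ψ²/2] between the walls = 0.
Normalization: ∫|Ψ|² dx = 11.577.
⟨p⟩ = 0.0000 and ⟨p²⟩ = 6.1756.
(Δp)² = 6.1756 − (0.0000)² = 6.1756.

6.176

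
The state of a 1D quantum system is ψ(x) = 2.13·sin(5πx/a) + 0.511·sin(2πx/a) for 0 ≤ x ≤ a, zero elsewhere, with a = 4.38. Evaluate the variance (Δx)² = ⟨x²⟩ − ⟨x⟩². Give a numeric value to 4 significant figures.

Compute ⟨x⟩ and ⟨x²⟩ separately, then (Δx)² = ⟨x²⟩ − ⟨x⟩².
On 0 ≤ x ≤ a (j ≠ l): ∫sin²(jπx/a) dx = a/2, ∫sin(jπx/a)·sin(lπx/a) dx = 0; diagonal moments ∫x·sin²(jπx/a) dx = a²/4, ∫x²·sin²(jπx/a) dx = a³·(1/6 − 1/(4j²π²)); cross terms ∫x·sin(jπx/a)·sin(lπx/a) dx = 0 for j + l even and −4jla²/(π²(j² − l²)²) for j + l odd, ∫x²·sin(jπx/a)·sin(lπx/a) dx = (−1)^(j+l)·4jla³/(π²(j² − l²)²); higher powers the same way via product-to-sum and parts.
Normalization: ∫|ψ|² dx = 10.508.
⟨x⟩ = 2.1535 and ⟨x²⟩ = 6.1848.
(Δx)² = 6.1848 − (2.1535)² = 1.5474.

1.547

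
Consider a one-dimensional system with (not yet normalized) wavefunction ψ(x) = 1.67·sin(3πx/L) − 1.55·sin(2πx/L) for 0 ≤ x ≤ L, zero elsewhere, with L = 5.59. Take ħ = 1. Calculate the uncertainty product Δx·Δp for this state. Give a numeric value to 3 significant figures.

1.56

Δx = √(⟨x²⟩−⟨x⟩²), Δp = √(⟨p²⟩−⟨p⟩²).
On 0 ≤ x ≤ L (j ≠ l): ∫sin²(jπx/L) dx = L/2, ∫sin(jπx/L)·sin(lπx/L) dx = 0; diagonal moments ∫x·sin²(jπx/L) dx = L²/4, ∫x²·sin²(jπx/L) dx = L³·(1/6 − 1/(4j²π²)); cross terms ∫x·sin(jπx/L)·sin(lπx/L) dx = 0 for j + l even and −4jlL²/(π²(j² − l²)²) for j + l odd, ∫x²·sin(jπx/L)·sin(lπx/L) dx = (−1)^(j+l)·4jlL³/(π²(j² − l²)²); higher powers the same way via product-to-sum and parts. d²/dx² sin(jπx/L) = −(jπ/L)²·sin(jπx/L); on 0 ≤ x ≤ L, ∫sin²(jπx/L) dx = L/2 and ∫sin(jπx/L)·sin(lπx/L) dx = 0 for j ≠ l, so only diagonal terms survive in ∫|ψ|² and ∫ψ·ψ″; ∫ψ·ψ′ dx = [ψ²/2] between the walls = 0.
Normalization: ∫|ψ|² dx = 14.510.
⟨x⟩ = 3.8794, ⟨x²⟩ = 16.200 ⇒ Δx = 1.0725.
⟨p⟩ = 0.0000, ⟨p²⟩ = 2.1118 ⇒ Δp = 1.4532.
Δx·Δp = 1.5586.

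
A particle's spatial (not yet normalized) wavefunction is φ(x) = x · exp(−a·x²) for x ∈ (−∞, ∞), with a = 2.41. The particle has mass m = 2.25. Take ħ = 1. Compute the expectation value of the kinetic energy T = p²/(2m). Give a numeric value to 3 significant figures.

1.61

T = −(ħ²/2m) d²/dx², so ⟨T⟩ = −(ħ²/2m) ∫ φ*·φ'' dx / ∫|φ|² dx; with m = 2.25.
Expand each integrand as polynomial × e^(−2ax²) and use ∫x^(2j)·e^(−2ax²) dx = (2j−1)!!/(4a)^j · √(π/(2a)), odd powers → 0; here √(π/(2a)) = 0.80733. Differentiate with the product rule, d/dx e^(−ax²) = −2ax·e^(−ax²).
State is unnormalized: ∫|φ|² dx = 0.083748, and ∫φ*·(−ħ²/2m · φ'') dx = 0.13456, so ⟨T⟩ = 0.13456 / 0.083748.
⟨T⟩ = 1.6067.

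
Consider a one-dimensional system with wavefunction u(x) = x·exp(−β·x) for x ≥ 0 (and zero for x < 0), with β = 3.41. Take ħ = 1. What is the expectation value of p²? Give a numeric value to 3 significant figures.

11.6

p² u = −ħ² d²u/dx²; ⟨p²⟩ = −ħ² ∫ u*·u'' dx / ∫|u|² dx.
Differentiate x·exp(−β·x) with the product rule; every integrand then reduces to terms xʲ·e^(−2βx) on [0, ∞), with ∫₀^∞ xʲ·e^(−2βx) dx = j!/(2β)^(j+1).
State is unnormalized: ∫|u|² dx = 0.0063049, and ∫u*·(−ħ² u'') dx = 0.073314, so ⟨p²⟩ = 0.073314 / 0.0063049.
⟨p²⟩ = 11.628.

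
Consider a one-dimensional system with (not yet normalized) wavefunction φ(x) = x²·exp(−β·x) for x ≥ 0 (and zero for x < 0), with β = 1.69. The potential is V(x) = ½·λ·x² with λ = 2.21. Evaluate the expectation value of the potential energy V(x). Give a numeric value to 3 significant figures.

⟨V⟩ = ∫ V(x)·|φ|² dx / ∫|φ|² dx.
Every integrand reduces to terms xʲ·e^(−2βx) on [0, ∞); use ∫₀^∞ xʲ·e^(−2βx) dx = j!/(2β)^(j+1).
State is unnormalized: ∫|φ|² dx = 0.054404, and ∫φ*·V(x)·φ dx = 0.15786, so ⟨V⟩ = 0.15786 / 0.054404.
⟨V⟩ = 2.9017.

2.90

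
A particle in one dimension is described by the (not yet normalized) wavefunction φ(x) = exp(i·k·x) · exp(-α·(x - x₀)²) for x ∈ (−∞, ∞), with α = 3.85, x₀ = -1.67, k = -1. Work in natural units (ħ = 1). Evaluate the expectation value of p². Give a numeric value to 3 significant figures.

p² φ = −ħ² d²φ/dx²; ⟨p²⟩ = −ħ² ∫ φ*·φ'' dx / ∫|φ|² dx.
Gaussian moments (u = x − x₀): ∫u^(2j)·e^(−2αu²) du = (2j−1)!!/(4α)^j · √(π/(2α)), odd powers integrate to 0; here √(π/(2α)) = 0.63875. Derivatives: φ′ = (ik − 2αu)·φ, φ″ = ((ik − 2αu)² − 2α)·φ; the odd-in-u pieces drop out.
State is unnormalized: ∫|φ|² dx = 0.63875, and ∫φ*·(−ħ² φ'') dx = 3.0979, so ⟨p²⟩ = 3.0979 / 0.63875.
⟨p²⟩ = 4.8500.

4.85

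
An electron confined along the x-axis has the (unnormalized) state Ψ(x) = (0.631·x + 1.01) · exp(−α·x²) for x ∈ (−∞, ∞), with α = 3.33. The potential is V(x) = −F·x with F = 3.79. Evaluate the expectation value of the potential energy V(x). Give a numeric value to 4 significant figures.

⟨V⟩ = ∫ V(x)·|Ψ|² dx / ∫|Ψ|² dx.
Expand each integrand as polynomial × e^(−2αx²) and use ∫x^(2j)·e^(−2αx²) dx = (2j−1)!!/(4α)^j · √(π/(2α)), odd powers → 0; here √(π/(2α)) = 0.68681.
State is unnormalized: ∫|Ψ|² dx = 0.72115, and ∫Ψ*·V(x)·Ψ dx = -0.24909, so ⟨V⟩ = -0.24909 / 0.72115.
⟨V⟩ = -0.34541.

-0.3454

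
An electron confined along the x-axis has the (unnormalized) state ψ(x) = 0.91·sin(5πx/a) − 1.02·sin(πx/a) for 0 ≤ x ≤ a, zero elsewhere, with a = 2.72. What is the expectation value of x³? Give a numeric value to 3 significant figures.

3.94

⟨x³⟩ = ∫ x³·|ψ|² dx / ∫|ψ|² dx (integrals over the domain).
On 0 ≤ x ≤ a (j ≠ l): ∫sin²(jπx/a) dx = a/2, ∫sin(jπx/a)·sin(lπx/a) dx = 0; diagonal moments ∫x·sin²(jπx/a) dx = a²/4, ∫x²·sin²(jπx/a) dx = a³·(1/6 − 1/(4j²π²)); cross terms ∫x·sin(jπx/a)·sin(lπx/a) dx = 0 for j + l even and −4jla²/(π²(j² − l²)²) for j + l odd, ∫x²·sin(jπx/a)·sin(lπx/a) dx = (−1)^(j+l)·4jla³/(π²(j² − l²)²); higher powers the same way via product-to-sum and parts.
State is unnormalized: ∫|ψ|² dx = 2.5412, and ∫ψ*·x³·ψ dx = 10.015, so ⟨x³⟩ = 10.015 / 2.5412.
⟨x³⟩ = 3.9413.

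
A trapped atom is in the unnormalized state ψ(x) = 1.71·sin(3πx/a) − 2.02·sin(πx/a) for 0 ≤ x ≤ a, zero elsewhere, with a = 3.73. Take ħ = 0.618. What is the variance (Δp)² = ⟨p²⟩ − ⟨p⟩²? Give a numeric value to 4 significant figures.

Compute ⟨p⟩ and ⟨p²⟩ separately; (Δp)² = ⟨p²⟩ − ⟨p⟩².
d²/dx² sin(jπx/a) = −(jπ/a)²·sin(jπx/a); on 0 ≤ x ≤ a, ∫sin²(jπx/a) dx = a/2 and ∫sin(jπx/a)·sin(lπx/a) dx = 0 for j ≠ l, so only diagonal terms survive in ∫|ψ|² and ∫ψ·ψ″; ∫ψ·ψ′ dx = [ψ²/2] between the walls = 0.
Normalization: ∫|ψ|² dx = 13.063.
⟨p⟩ = 0.0000 and ⟨p²⟩ = 1.1758.
(Δp)² = 1.1758 − (0.0000)² = 1.1758.

1.176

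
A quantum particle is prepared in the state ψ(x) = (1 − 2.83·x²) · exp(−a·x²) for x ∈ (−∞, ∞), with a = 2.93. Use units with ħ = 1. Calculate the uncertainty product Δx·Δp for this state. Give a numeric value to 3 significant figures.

Δx = √(⟨x²⟩−⟨x⟩²), Δp = √(⟨p²⟩−⟨p⟩²).
Expand each integrand as polynomial × e^(−2ax²) and use ∫x^(2j)·e^(−2ax²) dx = (2j−1)!!/(4a)^j · √(π/(2a)), odd powers → 0; here √(π/(2a)) = 0.73219. Differentiate with the product rule, d/dx e^(−ax²) = −2ax·e^(−ax²).
Normalization: ∫|ψ|² dx = 0.50667.
⟨x⟩ = 0.0000, ⟨x²⟩ = 0.052502 ⇒ Δx = 0.22913.
⟨p⟩ = 0.0000, ⟨p²⟩ = 8.0072 ⇒ Δp = 2.8297.
Δx·Δp = 0.64838.

0.648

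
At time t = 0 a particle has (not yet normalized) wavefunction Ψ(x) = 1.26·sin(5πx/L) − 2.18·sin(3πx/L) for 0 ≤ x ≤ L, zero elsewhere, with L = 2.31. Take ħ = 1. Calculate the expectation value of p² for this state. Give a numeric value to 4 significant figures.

24.06

p² Ψ = −ħ² d²Ψ/dx²; ⟨p²⟩ = −ħ² ∫ Ψ*·Ψ'' dx / ∫|Ψ|² dx.
d²/dx² sin(jπx/L) = −(jπ/L)²·sin(jπx/L); on 0 ≤ x ≤ L, ∫sin²(jπx/L) dx = L/2 and ∫sin(jπx/L)·sin(lπx/L) dx = 0 for j ≠ l, so only diagonal terms survive in ∫|Ψ|² and ∫Ψ·Ψ″; ∫Ψ·Ψ′ dx = [Ψ²/2] between the walls = 0.
State is unnormalized: ∫|Ψ|² dx = 7.3227, and ∫Ψ*·(−ħ² Ψ'') dx = 176.16, so ⟨p²⟩ = 176.16 / 7.3227.
⟨p²⟩ = 24.057.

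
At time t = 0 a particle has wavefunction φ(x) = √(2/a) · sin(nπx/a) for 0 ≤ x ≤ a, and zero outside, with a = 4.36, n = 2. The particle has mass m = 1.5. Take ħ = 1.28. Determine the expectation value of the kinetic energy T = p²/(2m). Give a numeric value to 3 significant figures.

1.13

T = −(ħ²/2m) d²/dx², so ⟨T⟩ = −(ħ²/2m) ∫ φ*·φ'' dx; with m = 1.5.
d/dx sin(nπx/a) = (nπ/a)·cos(nπx/a) and d²/dx² sin(nπx/a) = −(nπ/a)²·sin(nπx/a); on 0 ≤ x ≤ a, ∫sin²(nπx/a) dx = a/2 and ∫sin(nπx/a)·cos(nπx/a) dx = 0.
⟨T⟩ = 1.1342.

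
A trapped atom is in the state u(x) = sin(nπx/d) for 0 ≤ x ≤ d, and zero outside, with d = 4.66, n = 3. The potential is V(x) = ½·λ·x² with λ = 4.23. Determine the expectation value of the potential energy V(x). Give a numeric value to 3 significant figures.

15.1

⟨V⟩ = ∫ V(x)·|u|² dx / ∫|u|² dx.
With sin²θ = (1 − cos2θ)/2 on 0 ≤ x ≤ d: ∫sin²(nπx/d) dx = d/2, ∫x·sin²(nπx/d) dx = d²/4, ∫x²·sin²(nπx/d) dx = d³·(1/6 − 1/(4n²π²)); higher powers xᵏ the same way, integrating xᵏ·cos(2nπx/d) by parts.
State is unnormalized: ∫|u|² dx = 2.3300, and ∫u*·V(x)·u dx = 35.069, so ⟨V⟩ = 35.069 / 2.3300.
⟨V⟩ = 15.051.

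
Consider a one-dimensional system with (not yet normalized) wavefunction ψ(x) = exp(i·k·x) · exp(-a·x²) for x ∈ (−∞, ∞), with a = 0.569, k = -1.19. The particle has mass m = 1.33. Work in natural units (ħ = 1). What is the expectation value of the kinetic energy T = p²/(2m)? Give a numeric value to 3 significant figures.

0.746

T = −(ħ²/2m) d²/dx², so ⟨T⟩ = −(ħ²/2m) ∫ ψ*·ψ'' dx / ∫|ψ|² dx; with m = 1.33.
Gaussian moments: ∫x^(2j)·e^(−2ax²) dx = (2j−1)!!/(4a)^j · √(π/(2a)), odd powers integrate to 0; here √(π/(2a)) = 1.6615. Derivatives: ψ′ = (ik − 2ax)·ψ, ψ″ = ((ik − 2ax)² − 2a)·ψ; the odd-in-x pieces drop out.
State is unnormalized: ∫|ψ|² dx = 1.6615, and ∫ψ*·(−ħ²/2m · ψ'') dx = 1.2400, so ⟨T⟩ = 1.2400 / 1.6615.
⟨T⟩ = 0.74628.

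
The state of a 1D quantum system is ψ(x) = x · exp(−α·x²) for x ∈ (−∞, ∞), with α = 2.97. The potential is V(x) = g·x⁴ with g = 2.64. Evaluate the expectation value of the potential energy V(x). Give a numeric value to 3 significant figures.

⟨V⟩ = ∫ V(x)·|ψ|² dx / ∫|ψ|² dx.
Expand each integrand as polynomial × e^(−2αx²) and use ∫x^(2j)·e^(−2αx²) dx = (2j−1)!!/(4α)^j · √(π/(2α)), odd powers → 0; here √(π/(2α)) = 0.72725.
State is unnormalized: ∫|ψ|² dx = 0.061216, and ∫ψ*·V(x)·ψ dx = 0.017176, so ⟨V⟩ = 0.017176 / 0.061216.
⟨V⟩ = 0.28058.

0.281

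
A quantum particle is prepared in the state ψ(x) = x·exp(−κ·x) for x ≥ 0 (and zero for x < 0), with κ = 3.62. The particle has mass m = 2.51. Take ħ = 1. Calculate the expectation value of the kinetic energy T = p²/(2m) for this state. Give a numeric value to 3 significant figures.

T = −(ħ²/2m) d²/dx², so ⟨T⟩ = −(ħ²/2m) ∫ ψ*·ψ'' dx / ∫|ψ|² dx; with m = 2.51.
Differentiate x·exp(−κ·x) with the product rule; every integrand then reduces to terms xʲ·e^(−2κx) on [0, ∞), with ∫₀^∞ xʲ·e^(−2κx) dx = j!/(2κ)^(j+1).
State is unnormalized: ∫|ψ|² dx = 0.0052700, and ∫ψ*·(−ħ²/2m · ψ'') dx = 0.013757, so ⟨T⟩ = 0.013757 / 0.0052700.
⟨T⟩ = 2.6104.

2.61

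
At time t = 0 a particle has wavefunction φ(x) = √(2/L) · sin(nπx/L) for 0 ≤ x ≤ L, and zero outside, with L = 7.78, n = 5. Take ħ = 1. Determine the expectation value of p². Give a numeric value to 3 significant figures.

4.08

p² φ = −ħ² d²φ/dx²; ⟨p²⟩ = −ħ² ∫ φ*·φ'' dx.
d/dx sin(nπx/L) = (nπ/L)·cos(nπx/L) and d²/dx² sin(nπx/L) = −(nπ/L)²·sin(nπx/L); on 0 ≤ x ≤ L, ∫sin²(nπx/L) dx = L/2 and ∫sin(nπx/L)·cos(nπx/L) dx = 0.
⟨p²⟩ = 4.0764.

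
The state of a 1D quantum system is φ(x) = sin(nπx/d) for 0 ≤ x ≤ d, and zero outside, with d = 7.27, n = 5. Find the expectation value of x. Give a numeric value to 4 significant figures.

⟨x⟩ = ∫ x·|φ|² dx / ∫|φ|² dx (integrals over the domain).
With sin²θ = (1 − cos2θ)/2 on 0 ≤ x ≤ d: ∫sin²(nπx/d) dx = d/2, ∫x·sin²(nπx/d) dx = d²/4, ∫x²·sin²(nπx/d) dx = d³·(1/6 − 1/(4n²π²)); higher powers xᵏ the same way, integrating xᵏ·cos(2nπx/d) by parts.
State is unnormalized: ∫|φ|² dx = 3.6350, and ∫φ*·x·φ dx = 13.213, so ⟨x⟩ = 13.213 / 3.6350.
⟨x⟩ = 3.6350.

3.635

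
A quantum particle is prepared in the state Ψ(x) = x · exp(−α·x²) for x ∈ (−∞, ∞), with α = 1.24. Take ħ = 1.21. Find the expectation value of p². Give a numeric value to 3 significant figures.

p² Ψ = −ħ² d²Ψ/dx²; ⟨p²⟩ = −ħ² ∫ Ψ*·Ψ'' dx / ∫|Ψ|² dx.
Expand each integrand as polynomial × e^(−2αx²) and use ∫x^(2j)·e^(−2αx²) dx = (2j−1)!!/(4α)^j · √(π/(2α)), odd powers → 0; here √(π/(2α)) = 1.1255. Differentiate with the product rule, d/dx e^(−αx²) = −2αx·e^(−αx²).
State is unnormalized: ∫|Ψ|² dx = 0.22692, and ∫Ψ*·(−ħ² Ψ'') dx = 1.2359, so ⟨p²⟩ = 1.2359 / 0.22692.
⟨p²⟩ = 5.4465.

5.45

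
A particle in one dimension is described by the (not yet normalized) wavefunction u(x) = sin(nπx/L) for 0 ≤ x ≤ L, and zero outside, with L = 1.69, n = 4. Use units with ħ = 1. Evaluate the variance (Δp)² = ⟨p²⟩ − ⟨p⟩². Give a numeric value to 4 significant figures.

55.29

Compute ⟨p⟩ and ⟨p²⟩ separately; (Δp)² = ⟨p²⟩ − ⟨p⟩².
d/dx sin(nπx/L) = (nπ/L)·cos(nπx/L) and d²/dx² sin(nπx/L) = −(nπ/L)²·sin(nπx/L); on 0 ≤ x ≤ L, ∫sin²(nπx/L) dx = L/2 and ∫sin(nπx/L)·cos(nπx/L) dx = 0.
Normalization: ∫|u|² dx = 0.84500.
⟨p⟩ = 0.0000 and ⟨p²⟩ = 55.290.
(Δp)² = 55.290 − (0.0000)² = 55.290.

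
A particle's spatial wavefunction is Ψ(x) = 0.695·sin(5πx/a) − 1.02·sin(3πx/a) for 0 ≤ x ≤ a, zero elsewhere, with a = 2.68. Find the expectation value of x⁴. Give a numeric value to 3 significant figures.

⟨x⁴⟩ = ∫ x⁴·|Ψ|² dx / ∫|Ψ|² dx (integrals over the domain).
On 0 ≤ x ≤ a (j ≠ l): ∫sin²(jπx/a) dx = a/2, ∫sin(jπx/a)·sin(lπx/a) dx = 0; diagonal moments ∫x·sin²(jπx/a) dx = a²/4, ∫x²·sin²(jπx/a) dx = a³·(1/6 − 1/(4j²π²)); cross terms ∫x·sin(jπx/a)·sin(lπx/a) dx = 0 for j + l even and −4jla²/(π²(j² − l²)²) for j + l odd, ∫x²·sin(jπx/a)·sin(lπx/a) dx = (−1)^(j+l)·4jla³/(π²(j² − l²)²); higher powers the same way via product-to-sum and parts.
State is unnormalized: ∫|Ψ|² dx = 2.0414, and ∫Ψ*·x⁴·Ψ dx = 12.325, so ⟨x⁴⟩ = 12.325 / 2.0414.
⟨x⁴⟩ = 6.0376.

6.04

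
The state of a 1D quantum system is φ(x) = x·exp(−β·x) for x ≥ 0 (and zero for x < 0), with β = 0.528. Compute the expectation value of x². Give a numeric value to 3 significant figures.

⟨x²⟩ = ∫ x²·|φ|² dx / ∫|φ|² dx (integrals over the domain).
Every integrand reduces to terms xʲ·e^(−2βx) on [0, ∞); use ∫₀^∞ xʲ·e^(−2βx) dx = j!/(2β)^(j+1).
State is unnormalized: ∫|φ|² dx = 1.6984, and ∫φ*·x²·φ dx = 18.276, so ⟨x²⟩ = 18.276 / 1.6984.
⟨x²⟩ = 10.761.

10.8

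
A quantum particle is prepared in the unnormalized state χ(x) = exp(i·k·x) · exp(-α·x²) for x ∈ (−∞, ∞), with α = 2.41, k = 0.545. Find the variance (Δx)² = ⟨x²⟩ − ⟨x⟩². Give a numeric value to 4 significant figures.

0.1037

Compute ⟨x⟩ and ⟨x²⟩ separately, then (Δx)² = ⟨x²⟩ − ⟨x⟩².
Gaussian moments: ∫x^(2j)·e^(−2αx²) dx = (2j−1)!!/(4α)^j · √(π/(2α)), odd powers integrate to 0; here √(π/(2α)) = 0.80733.
Normalization: ∫|χ|² dx = 0.80733.
⟨x⟩ = 0.0000 and ⟨x²⟩ = 0.10373.
(Δx)² = 0.10373 − (0.0000)² = 0.10373.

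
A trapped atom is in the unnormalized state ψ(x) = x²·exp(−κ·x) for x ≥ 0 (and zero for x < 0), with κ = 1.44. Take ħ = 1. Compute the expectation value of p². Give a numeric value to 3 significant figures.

0.691

p² ψ = −ħ² d²ψ/dx²; ⟨p²⟩ = −ħ² ∫ ψ*·ψ'' dx / ∫|ψ|² dx.
Differentiate x²·exp(−κ·x) with the product rule; every integrand then reduces to terms xʲ·e^(−2κx) on [0, ∞), with ∫₀^∞ xʲ·e^(−2κx) dx = j!/(2κ)^(j+1).
State is unnormalized: ∫|ψ|² dx = 0.12113, and ∫ψ*·(−ħ² ψ'') dx = 0.083724, so ⟨p²⟩ = 0.083724 / 0.12113.
⟨p²⟩ = 0.69120.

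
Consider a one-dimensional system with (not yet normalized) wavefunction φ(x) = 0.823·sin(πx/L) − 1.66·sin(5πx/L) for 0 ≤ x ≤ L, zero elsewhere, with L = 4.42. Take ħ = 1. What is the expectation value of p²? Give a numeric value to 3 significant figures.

p² φ = −ħ² d²φ/dx²; ⟨p²⟩ = −ħ² ∫ φ*·φ'' dx / ∫|φ|² dx.
d²/dx² sin(jπx/L) = −(jπ/L)²·sin(jπx/L); on 0 ≤ x ≤ L, ∫sin²(jπx/L) dx = L/2 and ∫sin(jπx/L)·sin(lπx/L) dx = 0 for j ≠ l, so only diagonal terms survive in ∫|φ|² and ∫φ·φ″; ∫φ·φ′ dx = [φ²/2] between the walls = 0.
State is unnormalized: ∫|φ|² dx = 7.5868, and ∫φ*·(−ħ² φ'') dx = 77.670, so ⟨p²⟩ = 77.670 / 7.5868.
⟨p²⟩ = 10.238.

10.2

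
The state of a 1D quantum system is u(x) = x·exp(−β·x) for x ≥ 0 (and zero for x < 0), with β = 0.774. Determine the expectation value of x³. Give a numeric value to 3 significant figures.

⟨x³⟩ = ∫ x³·|u|² dx / ∫|u|² dx (integrals over the domain).
Every integrand reduces to terms xʲ·e^(−2βx) on [0, ∞); use ∫₀^∞ xʲ·e^(−2βx) dx = j!/(2β)^(j+1).
State is unnormalized: ∫|u|² dx = 0.53916, and ∫u*·x³·u dx = 8.7208, so ⟨x³⟩ = 8.7208 / 0.53916.
⟨x³⟩ = 16.175.

16.2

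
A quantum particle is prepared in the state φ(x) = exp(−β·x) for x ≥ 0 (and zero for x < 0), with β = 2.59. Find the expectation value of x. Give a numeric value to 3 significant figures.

0.193

⟨x⟩ = ∫ x·|φ|² dx / ∫|φ|² dx (integrals over the domain).
Every integrand reduces to terms xʲ·e^(−2βx) on [0, ∞); use ∫₀^∞ xʲ·e^(−2βx) dx = j!/(2β)^(j+1).
State is unnormalized: ∫|φ|² dx = 0.19305, and ∫φ*·x·φ dx = 0.037268, so ⟨x⟩ = 0.037268 / 0.19305.
⟨x⟩ = 0.19305.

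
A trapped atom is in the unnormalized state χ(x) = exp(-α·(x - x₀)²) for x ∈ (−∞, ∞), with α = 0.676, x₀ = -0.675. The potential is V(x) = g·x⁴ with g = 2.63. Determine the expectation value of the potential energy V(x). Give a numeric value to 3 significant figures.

⟨V⟩ = ∫ V(x)·|χ|² dx / ∫|χ|² dx.
Gaussian moments (u = x − x₀): ∫u^(2j)·e^(−2αu²) du = (2j−1)!!/(4α)^j · √(π/(2α)), odd powers integrate to 0; here √(π/(2α)) = 1.5244.
State is unnormalized: ∫|χ|² dx = 1.5244, and ∫χ*·V(x)·χ dx = 6.5304, so ⟨V⟩ = 6.5304 / 1.5244.
⟨V⟩ = 4.2840.

4.28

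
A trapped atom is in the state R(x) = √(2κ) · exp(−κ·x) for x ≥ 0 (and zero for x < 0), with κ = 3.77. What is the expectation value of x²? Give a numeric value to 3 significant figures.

⟨x²⟩ = ∫ x²·|R|² dx (integrals over the domain).
Every integrand reduces to terms xʲ·e^(−2κx) on [0, ∞); use ∫₀^∞ xʲ·e^(−2κx) dx = j!/(2κ)^(j+1).
⟨x²⟩ = 0.035179.

0.0352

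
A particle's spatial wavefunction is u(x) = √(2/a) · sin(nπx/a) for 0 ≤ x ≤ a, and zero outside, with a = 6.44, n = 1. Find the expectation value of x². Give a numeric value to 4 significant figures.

11.72

⟨x²⟩ = ∫ x²·|u|² dx (integrals over the domain).
With sin²θ = (1 − cos2θ)/2 on 0 ≤ x ≤ a: ∫sin²(nπx/a) dx = a/2, ∫x·sin²(nπx/a) dx = a²/4, ∫x²·sin²(nπx/a) dx = a³·(1/6 − 1/(4n²π²)); higher powers xᵏ the same way, integrating xᵏ·cos(2nπx/a) by parts.
⟨x²⟩ = 11.723.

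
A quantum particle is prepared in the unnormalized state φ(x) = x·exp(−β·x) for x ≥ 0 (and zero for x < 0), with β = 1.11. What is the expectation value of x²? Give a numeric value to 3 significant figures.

⟨x²⟩ = ∫ x²·|φ|² dx / ∫|φ|² dx (integrals over the domain).
Every integrand reduces to terms xʲ·e^(−2βx) on [0, ∞); use ∫₀^∞ xʲ·e^(−2βx) dx = j!/(2β)^(j+1).
State is unnormalized: ∫|φ|² dx = 0.18280, and ∫φ*·x²·φ dx = 0.44509, so ⟨x²⟩ = 0.44509 / 0.18280.
⟨x²⟩ = 2.4349.

2.43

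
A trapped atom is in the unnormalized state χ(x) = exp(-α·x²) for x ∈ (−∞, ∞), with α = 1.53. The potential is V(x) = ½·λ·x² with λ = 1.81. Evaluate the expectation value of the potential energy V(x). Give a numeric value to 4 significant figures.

⟨V⟩ = ∫ V(x)·|χ|² dx / ∫|χ|² dx.
Gaussian moments: ∫x^(2j)·e^(−2αx²) dx = (2j−1)!!/(4α)^j · √(π/(2α)), odd powers integrate to 0; here √(π/(2α)) = 1.0132.
State is unnormalized: ∫|χ|² dx = 1.0132, and ∫χ*·V(x)·χ dx = 0.14983, so ⟨V⟩ = 0.14983 / 1.0132.
⟨V⟩ = 0.14788.

0.1479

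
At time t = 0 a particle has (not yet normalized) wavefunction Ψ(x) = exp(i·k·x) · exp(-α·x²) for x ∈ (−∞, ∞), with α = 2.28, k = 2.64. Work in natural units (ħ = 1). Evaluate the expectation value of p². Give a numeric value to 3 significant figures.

p² Ψ = −ħ² d²Ψ/dx²; ⟨p²⟩ = −ħ² ∫ Ψ*·Ψ'' dx / ∫|Ψ|² dx.
Gaussian moments: ∫x^(2j)·e^(−2αx²) dx = (2j−1)!!/(4α)^j · √(π/(2α)), odd powers integrate to 0; here √(π/(2α)) = 0.83003. Derivatives: Ψ′ = (ik − 2αx)·Ψ, Ψ″ = ((ik − 2αx)² − 2α)·Ψ; the odd-in-x pieces drop out.
State is unnormalized: ∫|Ψ|² dx = 0.83003, and ∫Ψ*·(−ħ² Ψ'') dx = 7.6774, so ⟨p²⟩ = 7.6774 / 0.83003.
⟨p²⟩ = 9.2496.

9.25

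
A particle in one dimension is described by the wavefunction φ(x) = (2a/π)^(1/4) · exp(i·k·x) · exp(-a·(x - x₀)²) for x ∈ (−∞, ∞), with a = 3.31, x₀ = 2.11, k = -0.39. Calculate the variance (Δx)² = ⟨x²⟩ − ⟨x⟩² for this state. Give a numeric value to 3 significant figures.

0.0755

Compute ⟨x⟩ and ⟨x²⟩ separately, then (Δx)² = ⟨x²⟩ − ⟨x⟩².
Gaussian moments (u = x − x₀): ∫u^(2j)·e^(−2au²) du = (2j−1)!!/(4a)^j · √(π/(2a)), odd powers integrate to 0; here √(π/(2a)) = 0.68888.
⟨x⟩ = 2.1100 and ⟨x²⟩ = 4.5276.
(Δx)² = 4.5276 − (2.1100)² = 0.075529.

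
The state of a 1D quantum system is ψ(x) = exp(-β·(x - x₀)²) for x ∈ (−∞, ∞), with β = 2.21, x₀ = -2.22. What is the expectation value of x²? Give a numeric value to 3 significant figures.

5.04

⟨x²⟩ = ∫ x²·|ψ|² dx / ∫|ψ|² dx (integrals over the domain).
Gaussian moments (u = x − x₀): ∫u^(2j)·e^(−2βu²) du = (2j−1)!!/(4β)^j · √(π/(2β)), odd powers integrate to 0; here √(π/(2β)) = 0.84307.
State is unnormalized: ∫|ψ|² dx = 0.84307, and ∫ψ*·x²·ψ dx = 4.2504, so ⟨x²⟩ = 4.2504 / 0.84307.
⟨x²⟩ = 5.0415.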